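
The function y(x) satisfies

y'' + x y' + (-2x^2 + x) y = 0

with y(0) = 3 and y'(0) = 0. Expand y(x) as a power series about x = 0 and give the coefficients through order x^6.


Ansatz: y(x) = sum_{n>=0} a_n x^n, so y'(x) = sum_{n>=1} n a_n x^(n-1) and y''(x) = sum_{n>=2} n(n-1) a_n x^(n-2).
Substitute into P(x) y'' + Q(x) y' + R(x) y = 0 with P(x) = 1, Q(x) = x, R(x) = -2x^2 + x, and match powers of x.
Initial conditions: a_0 = 3, a_1 = 0.
Setting the coefficient of each power of x to zero and solving order by order (substituting the coefficients already found):
  x^0: 2 a_2 = 0  ->  a_2 = 0
  x^1: 6 a_3 + a_1 + a_0 = 0  ->  6 a_3 = -a_1 - a_0 = -3  ->  a_3 = -1/2
  x^2: 12 a_4 + 2 a_2 + a_1 - 2 a_0 = 0  ->  12 a_4 = -2 a_2 - a_1 + 2 a_0 = 6  ->  a_4 = 1/2
  x^3: 20 a_5 + 3 a_3 + a_2 - 2 a_1 = 0  ->  20 a_5 = -3 a_3 - a_2 + 2 a_1 = 3/2  ->  a_5 = 3/40
  x^4: 30 a_6 + 4 a_4 + a_3 - 2 a_2 = 0  ->  30 a_6 = -4 a_4 - a_3 + 2 a_2 = -3/2  ->  a_6 = -1/20
Truncated series: y(x) = 3 - (1/2) x^3 + (1/2) x^4 + (3/40) x^5 - (1/20) x^6 + O(x^7).

a_0 = 3; a_1 = 0; a_2 = 0; a_3 = -1/2; a_4 = 1/2; a_5 = 3/40; a_6 = -1/20


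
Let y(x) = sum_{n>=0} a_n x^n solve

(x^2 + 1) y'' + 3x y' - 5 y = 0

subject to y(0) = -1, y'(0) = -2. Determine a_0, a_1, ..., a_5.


Ansatz: y(x) = sum_{n>=0} a_n x^n, so y'(x) = sum_{n>=1} n a_n x^(n-1) and y''(x) = sum_{n>=2} n(n-1) a_n x^(n-2).
Substitute into P(x) y'' + Q(x) y' + R(x) y = 0 with P(x) = x^2 + 1, Q(x) = 3x, R(x) = -5, and match powers of x.
Initial conditions: a_0 = -1, a_1 = -2.
Setting the coefficient of each power of x to zero and solving order by order (substituting the coefficients already found):
  x^0: 2 a_2 - 5 a_0 = 0  ->  2 a_2 = 5 a_0 = -5  ->  a_2 = -5/2
  x^1: 6 a_3 - 2 a_1 = 0  ->  6 a_3 = 2 a_1 = -4  ->  a_3 = -2/3
  x^2: 12 a_4 + 3 a_2 = 0  ->  12 a_4 = -3 a_2 = 15/2  ->  a_4 = 5/8
  x^3: 20 a_5 + 10 a_3 = 0  ->  20 a_5 = -10 a_3 = 20/3  ->  a_5 = 1/3
Truncated series: y(x) = -1 - 2 x - (5/2) x^2 - (2/3) x^3 + (5/8) x^4 + (1/3) x^5 + O(x^6).

a_0 = -1; a_1 = -2; a_2 = -5/2; a_3 = -2/3; a_4 = 5/8; a_5 = 1/3


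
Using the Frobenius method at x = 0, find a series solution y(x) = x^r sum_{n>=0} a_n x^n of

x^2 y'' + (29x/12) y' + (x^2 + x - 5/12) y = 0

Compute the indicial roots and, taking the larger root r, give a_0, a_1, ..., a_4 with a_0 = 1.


Write in Frobenius form y'' + (p(x)/x) y' + (q(x)/x^2) y = 0:
  p(x) = 29/12,  q(x) = x^2 + x - 5/12.
Indicial equation: r(r-1) + (29/12) r + (-5/12) = 0 -> roots r_1 = 1/4, r_2 = -5/3.
Take r = r_1 = 1/4. Let y(x) = x^r sum_{n>=0} a_n x^n with a_0 = 1.
Substitute y = x^r sum a_n x^n and match x^{r+n}. The recurrence is
  D(n) a_n + 1 a_{n-1} + 1 a_{n-2} = 0,  where D(n) = (r+n)(r+n-1) + (29/12)(r+n) + (-5/12).
  a_n = [-1 a_{n-1} - 1 a_{n-2}] / D(n).
Since the indicial polynomial factors as (r - r_1)(r - r_2), D(n) = (r_1 + n - r_1)(r_1 + n - r_2) = n(n + 23/12).
Evaluating step by step (a_0 = 1):
  n = 1: D(1) = 1(1 + 23/12) = 35/12; numerator = -1(1) = -1; a_1 = (-1)/(35/12) = -12/35
  n = 2: D(2) = 2(2 + 23/12) = 47/6; numerator = -1(-12/35) - 1(1) = -23/35; a_2 = (-23/35)/(47/6) = -138/1645
  n = 3: D(3) = 3(3 + 23/12) = 59/4; numerator = -1(-138/1645) - 1(-12/35) = 702/1645; a_3 = (702/1645)/(59/4) = 2808/97055
  n = 4: D(4) = 4(4 + 23/12) = 71/3; numerator = -1(2808/97055) - 1(-138/1645) = 762/13865; a_4 = (762/13865)/(71/3) = 2286/984415

r = 1/4; a_0 = 1; a_1 = -12/35; a_2 = -138/1645; a_3 = 2808/97055; a_4 = 2286/984415


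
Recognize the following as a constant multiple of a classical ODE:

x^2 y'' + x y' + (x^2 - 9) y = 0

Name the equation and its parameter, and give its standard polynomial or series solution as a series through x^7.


The equation is already in a standard form:  x^2 y'' + x y' + (x^2 - 9) y = 0.
This matches the Bessel equation x^2 y'' + x y' + (x^2 - nu^2) y = 0 with nu^2 = 9, so nu = 3; the solution bounded at x = 0 is J_3(x).
Frobenius at x = 0: indicial roots ±nu; for r = nu the recurrence k(k + 2nu) c_k = -c_{k-2} gives the standard series J_nu(x) = sum_{k>=0} (-1)^k / (k! (k+nu)!) (x/2)^(2k+nu). Evaluate the first 3 terms:
  k = 0: (-1)^0 / (0! * 3! * 2^3) x^3 = 1/(1*6*8) x^3 = (1/48) x^3
  k = 1: (-1)^1 / (1! * 4! * 2^5) x^5 = -1/(1*24*32) x^5 = (-1/768) x^5
  k = 2: (-1)^2 / (2! * 5! * 2^7) x^7 = 1/(2*120*128) x^7 = (1/30720) x^7
Hence J_3(x) = x^7/30720 - x^5/768 + x^3/48 + ....

J_3(x); series = x^7/30720 - x^5/768 + x^3/48


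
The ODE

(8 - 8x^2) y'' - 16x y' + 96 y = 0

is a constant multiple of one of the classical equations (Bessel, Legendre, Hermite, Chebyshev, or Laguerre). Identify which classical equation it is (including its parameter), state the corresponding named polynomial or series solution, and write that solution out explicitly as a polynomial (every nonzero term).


All three coefficients share the factor 8; dividing through by 8 gives  (1 - x^2) y'' - 2x y' + 12 y = 0.
This matches the Legendre equation (1 - x^2) y'' - 2x y' + n(n+1) y = 0 (note the -2x y' term) with n(n+1) = 12, so n = 3; the polynomial solution is P_3(x).
With y = sum_k a_k x^k, matching x^k gives (k+2)(k+1) a_{k+2} = [k(k+1) - n(n+1)] a_k = (k - 3)(k + 4) a_k. The right side vanishes at k = 3, so the series with the parity of 3 terminates at degree 3.
Standard normalization (P_n(1) = 1): leading coefficient (2n)!/(2^n (n!)^2) = 720/(8*36) = 5/2, so a_3 = 5/2. Work downward with a_k = (k+1)(k+2) a_{k+2} / ((k - 3)(k + 4)):
  a_1 = (2)(3)(5/2) / ((1 - 3)(1 + 4)) = 15/(-10) = -3/2
Hence P_3(x) = 5 x^3/2 - 3 x/2.

P_3(x); series = 5 x^3/2 - 3 x/2


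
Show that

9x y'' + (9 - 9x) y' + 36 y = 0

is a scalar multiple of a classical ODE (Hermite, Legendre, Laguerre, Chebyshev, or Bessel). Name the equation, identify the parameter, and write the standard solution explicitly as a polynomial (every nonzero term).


All three coefficients share the factor 9; dividing through by 9 gives  x y'' + (1 - x) y' + 4 y = 0.
This matches the Laguerre equation x y'' + (1 - x) y' + n y = 0 with n = 4; the polynomial solution is L_4(x).
With y = sum_k a_k x^k, matching x^k gives (k+1)k a_{k+1} + (k+1) a_{k+1} - k a_k + n a_k = 0, i.e. (k+1)^2 a_{k+1} = (k - n) a_k = (k - 4) a_k. The right side vanishes at k = 4, so the series terminates at degree 4.
Standard normalization L_n(0) = 1 gives a_0 = 1. Work upward with a_{k+1} = (k - 4) a_k / (k+1)^2:
  a_1 = (0 - 4)(1) / 1^2 = -4/1 = -4
  a_2 = (1 - 4)(-4) / 2^2 = 12/4 = 3
  a_3 = (2 - 4)(3) / 3^2 = -6/9 = -2/3
  a_4 = (3 - 4)(-2/3) / 4^2 = (2/3)/16 = 1/24
Hence L_4(x) = x^4/24 - 2 x^3/3 + 3 x^2 - 4 x + 1.

L_4(x); series = x^4/24 - 2 x^3/3 + 3 x^2 - 4 x + 1


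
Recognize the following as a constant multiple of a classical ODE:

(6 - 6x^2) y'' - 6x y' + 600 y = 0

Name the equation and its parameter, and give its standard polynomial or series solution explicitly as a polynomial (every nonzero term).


All three coefficients share the factor 6; dividing through by 6 gives  (1 - x^2) y'' - x y' + 100 y = 0.
This matches the Chebyshev equation (1 - x^2) y'' - x y' + n^2 y = 0 (note the -x y' term, not -2x y') with n^2 = 100, so n = 10; the polynomial solution is T_10(x).
With y = sum_k a_k x^k, matching x^k gives (k+2)(k+1) a_{k+2} = (k^2 - n^2) a_k = (k - 10)(k + 10) a_k. The right side vanishes at k = 10, so the series with the parity of 10 terminates at degree 10.
Standard normalization: leading coefficient of T_n is 2^(n-1), so a_10 = 2^9 = 512. Work downward with a_k = (k+1)(k+2) a_{k+2} / ((k - 10)(k + 10)):
  a_8 = (9)(10)(512) / ((8 - 10)(8 + 10)) = 46080/(-36) = -1280
  a_6 = (7)(8)(-1280) / ((6 - 10)(6 + 10)) = -71680/(-64) = 1120
  a_4 = (5)(6)(1120) / ((4 - 10)(4 + 10)) = 33600/(-84) = -400
  a_2 = (3)(4)(-400) / ((2 - 10)(2 + 10)) = -4800/(-96) = 50
  a_0 = (1)(2)(50) / ((0 - 10)(0 + 10)) = 100/(-100) = -1
Hence T_10(x) = 512 x^10 - 1280 x^8 + 1120 x^6 - 400 x^4 + 50 x^2 - 1.

T_10(x); series = 512 x^10 - 1280 x^8 + 1120 x^6 - 400 x^4 + 50 x^2 - 1


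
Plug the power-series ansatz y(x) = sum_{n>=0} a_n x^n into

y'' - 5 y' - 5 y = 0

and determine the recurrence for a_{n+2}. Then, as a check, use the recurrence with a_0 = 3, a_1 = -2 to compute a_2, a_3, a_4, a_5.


Substitute y = sum_n a_n x^n.
y''(x) has coefficient (n+2)(n+1) a_{n+2} at x^n;
-5 y'(x) has coefficient -5 (n+1) a_{n+1} at x^n;
-5 y(x) has coefficient -5 a_n at x^n.
Matching x^n: (n+2)(n+1) a_{n+2} - 5 (n+1) a_{n+1} - 5 a_n = 0.
Thus a_{n+2} = [5 (n+1) a_{n+1} + 5 a_n] / ((n+1)(n+2)).

Check with a_0 = 3, a_1 = -2 (apply the recurrence for n = 0, 1, 2, 3): a_0 = 3, a_1 = -2, a_2 = 5/2, a_3 = 5/2, a_4 = 25/6, a_5 = 115/24.

a_(n+2) = [5 (n+1) a_(n+1) + 5 a_n] / ((n+1)(n+2)); check: a_0 = 3, a_1 = -2, a_2 = 5/2, a_3 = 5/2, a_4 = 25/6, a_5 = 115/24


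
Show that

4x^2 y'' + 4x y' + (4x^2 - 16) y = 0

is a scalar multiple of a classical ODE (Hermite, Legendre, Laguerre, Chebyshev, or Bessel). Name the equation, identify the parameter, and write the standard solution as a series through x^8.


All three coefficients share the factor 4; dividing through by 4 gives  x^2 y'' + x y' + (x^2 - 4) y = 0.
This matches the Bessel equation x^2 y'' + x y' + (x^2 - nu^2) y = 0 with nu^2 = 4, so nu = 2; the solution bounded at x = 0 is J_2(x).
Frobenius at x = 0: indicial roots ±nu; for r = nu the recurrence k(k + 2nu) c_k = -c_{k-2} gives the standard series J_nu(x) = sum_{k>=0} (-1)^k / (k! (k+nu)!) (x/2)^(2k+nu). Evaluate the first 4 terms:
  k = 0: (-1)^0 / (0! * 2! * 2^2) x^2 = 1/(1*2*4) x^2 = (1/8) x^2
  k = 1: (-1)^1 / (1! * 3! * 2^4) x^4 = -1/(1*6*16) x^4 = (-1/96) x^4
  k = 2: (-1)^2 / (2! * 4! * 2^6) x^6 = 1/(2*24*64) x^6 = (1/3072) x^6
  k = 3: (-1)^3 / (3! * 5! * 2^8) x^8 = -1/(6*120*256) x^8 = (-1/184320) x^8
Hence J_2(x) = -x^8/184320 + x^6/3072 - x^4/96 + x^2/8 + ....

J_2(x); series = -x^8/184320 + x^6/3072 - x^4/96 + x^2/8


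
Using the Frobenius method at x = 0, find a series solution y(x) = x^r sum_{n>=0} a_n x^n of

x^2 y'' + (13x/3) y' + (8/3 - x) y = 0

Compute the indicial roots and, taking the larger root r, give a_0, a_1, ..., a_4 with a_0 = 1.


Write in Frobenius form y'' + (p(x)/x) y' + (q(x)/x^2) y = 0:
  p(x) = 13/3,  q(x) = 8/3 - x.
Indicial equation: r(r-1) + (13/3) r + (8/3) = 0 -> roots r_1 = -4/3, r_2 = -2.
Take r = r_1 = -4/3. Let y(x) = x^r sum_{n>=0} a_n x^n with a_0 = 1.
Substitute y = x^r sum a_n x^n and match x^{r+n}. The recurrence is
  D(n) a_n - 1 a_{n-1} = 0,  where D(n) = (r+n)(r+n-1) + (13/3)(r+n) + (8/3).
  a_n = 1 / D(n) * a_{n-1}.
Since the indicial polynomial factors as (r - r_1)(r - r_2), D(n) = (r_1 + n - r_1)(r_1 + n - r_2) = n(n + 2/3).
Evaluating step by step (a_0 = 1):
  n = 1: D(1) = 1(1 + 2/3) = 5/3; numerator = 1(1) = 1; a_1 = (1)/(5/3) = 3/5
  n = 2: D(2) = 2(2 + 2/3) = 16/3; numerator = 1(3/5) = 3/5; a_2 = (3/5)/(16/3) = 9/80
  n = 3: D(3) = 3(3 + 2/3) = 11; numerator = 1(9/80) = 9/80; a_3 = (9/80)/(11) = 9/880
  n = 4: D(4) = 4(4 + 2/3) = 56/3; numerator = 1(9/880) = 9/880; a_4 = (9/880)/(56/3) = 27/49280

r = -4/3; a_0 = 1; a_1 = 3/5; a_2 = 9/80; a_3 = 9/880; a_4 = 27/49280


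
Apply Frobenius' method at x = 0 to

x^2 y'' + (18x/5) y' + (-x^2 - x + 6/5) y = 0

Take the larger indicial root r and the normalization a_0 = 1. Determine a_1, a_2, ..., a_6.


Write in Frobenius form y'' + (p(x)/x) y' + (q(x)/x^2) y = 0:
  p(x) = 18/5,  q(x) = -x^2 - x + 6/5.
Indicial equation: r(r-1) + (18/5) r + (6/5) = 0 -> roots r_1 = -3/5, r_2 = -2.
Take r = r_1 = -3/5. Let y(x) = x^r sum_{n>=0} a_n x^n with a_0 = 1.
Substitute y = x^r sum a_n x^n and match x^{r+n}. The recurrence is
  D(n) a_n - 1 a_{n-1} - 1 a_{n-2} = 0,  where D(n) = (r+n)(r+n-1) + (18/5)(r+n) + (6/5).
  a_n = [1 a_{n-1} + 1 a_{n-2}] / D(n).
Since the indicial polynomial factors as (r - r_1)(r - r_2), D(n) = (r_1 + n - r_1)(r_1 + n - r_2) = n(n + 7/5).
Evaluating step by step (a_0 = 1):
  n = 1: D(1) = 1(1 + 7/5) = 12/5; numerator = 1(1) = 1; a_1 = (1)/(12/5) = 5/12
  n = 2: D(2) = 2(2 + 7/5) = 34/5; numerator = 1(5/12) + 1(1) = 17/12; a_2 = (17/12)/(34/5) = 5/24
  n = 3: D(3) = 3(3 + 7/5) = 66/5; numerator = 1(5/24) + 1(5/12) = 5/8; a_3 = (5/8)/(66/5) = 25/528
  n = 4: D(4) = 4(4 + 7/5) = 108/5; numerator = 1(25/528) + 1(5/24) = 45/176; a_4 = (45/176)/(108/5) = 25/2112
  n = 5: D(5) = 5(5 + 7/5) = 32; numerator = 1(25/2112) + 1(25/528) = 125/2112; a_5 = (125/2112)/(32) = 125/67584
  n = 6: D(6) = 6(6 + 7/5) = 222/5; numerator = 1(125/67584) + 1(25/2112) = 925/67584; a_6 = (925/67584)/(222/5) = 125/405504

r = -3/5; a_0 = 1; a_1 = 5/12; a_2 = 5/24; a_3 = 25/528; a_4 = 25/2112; a_5 = 125/67584; a_6 = 125/405504


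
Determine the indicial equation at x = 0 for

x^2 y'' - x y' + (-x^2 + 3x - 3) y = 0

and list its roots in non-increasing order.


Divide by x^2 to reach normal form y'' + P_1(x) y' + P_2(x) y = 0 with P_1(x) = -1/x and P_2(x) = -1 + 3/x - 3/x^2.
x = 0 is a singular point because the y'-coefficient -1/x has a pole at x = 0 and the y-coefficient -1 + 3/x - 3/x^2 has a pole at x = 0.
It is a regular singular point because x P_1(x) = p(x) = -1 and x^2 P_2(x) = q(x) = -x^2 + 3x - 3 are polynomials, hence analytic at x = 0.
p(0) = -1,  q(0) = -3.
Indicial equation: r(r-1) + p(0) r + q(0) = 0, i.e. r^2 + (p(0) - 1) r + q(0) = 0, i.e. r^2 - 2 r - 3 = 0.
Discriminant: (-2)^2 - 4(-3) = 16, so r = (2 ± 4)/2.
Solving: r_1 = 3, r_2 = -1.

indicial: r^2 - 2 r - 3 = 0; roots r_1 = 3, r_2 = -1


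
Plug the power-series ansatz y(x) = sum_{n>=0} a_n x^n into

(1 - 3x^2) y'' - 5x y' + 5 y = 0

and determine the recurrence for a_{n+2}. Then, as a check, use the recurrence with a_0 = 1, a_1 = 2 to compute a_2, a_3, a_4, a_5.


Substitute y = sum_n a_n x^n.
(1 - 3 x^2) y'' contributes (n+2)(n+1) a_{n+2} - 3 n(n-1) a_n at x^n.
-5 x y'(x) contributes -5 n a_n at x^n.
5 y(x) contributes 5 a_n at x^n.
Matching x^n: (n+2)(n+1) a_{n+2} + (-3 n(n-1) - 5 n + 5) a_n = 0.
Thus a_{n+2} = (3 n(n-1) + 5 n - 5) / ((n+1)(n+2)) * a_n.

Check with a_0 = 1, a_1 = 2 (apply the recurrence for n = 0, 1, 2, 3): a_0 = 1, a_1 = 2, a_2 = -5/2, a_3 = 0, a_4 = -55/24, a_5 = 0.

a_(n+2) = (3 n(n-1) + 5 n - 5) / ((n+1)(n+2)) * a_n; check: a_0 = 1, a_1 = 2, a_2 = -5/2, a_3 = 0, a_4 = -55/24, a_5 = 0


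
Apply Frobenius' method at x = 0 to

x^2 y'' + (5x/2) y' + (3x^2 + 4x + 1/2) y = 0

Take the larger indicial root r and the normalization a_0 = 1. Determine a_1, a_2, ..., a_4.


Write in Frobenius form y'' + (p(x)/x) y' + (q(x)/x^2) y = 0:
  p(x) = 5/2,  q(x) = 3x^2 + 4x + 1/2.
Indicial equation: r(r-1) + (5/2) r + (1/2) = 0 -> roots r_1 = -1/2, r_2 = -1.
Take r = r_1 = -1/2. Let y(x) = x^r sum_{n>=0} a_n x^n with a_0 = 1.
Substitute y = x^r sum a_n x^n and match x^{r+n}. The recurrence is
  D(n) a_n + 4 a_{n-1} + 3 a_{n-2} = 0,  where D(n) = (r+n)(r+n-1) + (5/2)(r+n) + (1/2).
  a_n = [-4 a_{n-1} - 3 a_{n-2}] / D(n).
Since the indicial polynomial factors as (r - r_1)(r - r_2), D(n) = (r_1 + n - r_1)(r_1 + n - r_2) = n(n + 1/2).
Evaluating step by step (a_0 = 1):
  n = 1: D(1) = 1(1 + 1/2) = 3/2; numerator = -4(1) = -4; a_1 = (-4)/(3/2) = -8/3
  n = 2: D(2) = 2(2 + 1/2) = 5; numerator = -4(-8/3) - 3(1) = 23/3; a_2 = (23/3)/(5) = 23/15
  n = 3: D(3) = 3(3 + 1/2) = 21/2; numerator = -4(23/15) - 3(-8/3) = 28/15; a_3 = (28/15)/(21/2) = 8/45
  n = 4: D(4) = 4(4 + 1/2) = 18; numerator = -4(8/45) - 3(23/15) = -239/45; a_4 = (-239/45)/(18) = -239/810

r = -1/2; a_0 = 1; a_1 = -8/3; a_2 = 23/15; a_3 = 8/45; a_4 = -239/810


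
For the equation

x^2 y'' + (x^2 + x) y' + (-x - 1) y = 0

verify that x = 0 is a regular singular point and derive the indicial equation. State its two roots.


Divide by x^2 to reach normal form y'' + P_1(x) y' + P_2(x) y = 0 with P_1(x) = 1 + 1/x and P_2(x) = -1/x - 1/x^2.
x = 0 is a singular point because the y'-coefficient 1 + 1/x has a pole at x = 0 and the y-coefficient -1/x - 1/x^2 has a pole at x = 0.
It is a regular singular point because x P_1(x) = p(x) = x + 1 and x^2 P_2(x) = q(x) = -x - 1 are polynomials, hence analytic at x = 0.
p(0) = 1,  q(0) = -1.
Indicial equation: r(r-1) + p(0) r + q(0) = 0, i.e. r^2 + (p(0) - 1) r + q(0) = 0, i.e. r^2 - 1 = 0.
Discriminant: (0)^2 - 4(-1) = 4, so r = (0 ± 2)/2.
Solving: r_1 = 1, r_2 = -1.

indicial: r^2 - 1 = 0; roots r_1 = 1, r_2 = -1


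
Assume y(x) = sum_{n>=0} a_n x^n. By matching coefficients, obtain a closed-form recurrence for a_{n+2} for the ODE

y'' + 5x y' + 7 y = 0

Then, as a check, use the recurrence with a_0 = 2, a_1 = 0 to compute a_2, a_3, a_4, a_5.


Substitute y = sum_n a_n x^n.
y''(x) has coefficient (n+2)(n+1) a_{n+2} at x^n;
5 x y'(x) has coefficient 5 n a_n at x^n (shift);
7 y(x) has coefficient 7 a_n at x^n.
Matching x^n: (n+2)(n+1) a_{n+2} + (5n + 7) a_n = 0.
Thus a_{n+2} = (-5n - 7) / ((n+1)(n+2)) * a_n.

Check with a_0 = 2, a_1 = 0 (apply the recurrence for n = 0, 1, 2, 3): a_0 = 2, a_1 = 0, a_2 = -7, a_3 = 0, a_4 = 119/12, a_5 = 0.

a_(n+2) = (-5n - 7) / ((n+1)(n+2)) * a_n; check: a_0 = 2, a_1 = 0, a_2 = -7, a_3 = 0, a_4 = 119/12, a_5 = 0


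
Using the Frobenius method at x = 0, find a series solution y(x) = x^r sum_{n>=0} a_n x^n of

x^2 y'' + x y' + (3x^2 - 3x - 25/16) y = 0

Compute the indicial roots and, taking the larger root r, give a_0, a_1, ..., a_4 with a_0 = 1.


Write in Frobenius form y'' + (p(x)/x) y' + (q(x)/x^2) y = 0:
  p(x) = 1,  q(x) = 3x^2 - 3x - 25/16.
Indicial equation: r(r-1) + (1) r + (-25/16) = 0 -> roots r_1 = 5/4, r_2 = -5/4.
Take r = r_1 = 5/4. Let y(x) = x^r sum_{n>=0} a_n x^n with a_0 = 1.
Substitute y = x^r sum a_n x^n and match x^{r+n}. The recurrence is
  D(n) a_n - 3 a_{n-1} + 3 a_{n-2} = 0,  where D(n) = (r+n)(r+n-1) + (1)(r+n) + (-25/16).
  a_n = [3 a_{n-1} - 3 a_{n-2}] / D(n).
Since the indicial polynomial factors as (r - r_1)(r - r_2), D(n) = (r_1 + n - r_1)(r_1 + n - r_2) = n(n + 5/2).
Evaluating step by step (a_0 = 1):
  n = 1: D(1) = 1(1 + 5/2) = 7/2; numerator = 3(1) = 3; a_1 = (3)/(7/2) = 6/7
  n = 2: D(2) = 2(2 + 5/2) = 9; numerator = 3(6/7) - 3(1) = -3/7; a_2 = (-3/7)/(9) = -1/21
  n = 3: D(3) = 3(3 + 5/2) = 33/2; numerator = 3(-1/21) - 3(6/7) = -19/7; a_3 = (-19/7)/(33/2) = -38/231
  n = 4: D(4) = 4(4 + 5/2) = 26; numerator = 3(-38/231) - 3(-1/21) = -27/77; a_4 = (-27/77)/(26) = -27/2002

r = 5/4; a_0 = 1; a_1 = 6/7; a_2 = -1/21; a_3 = -38/231; a_4 = -27/2002


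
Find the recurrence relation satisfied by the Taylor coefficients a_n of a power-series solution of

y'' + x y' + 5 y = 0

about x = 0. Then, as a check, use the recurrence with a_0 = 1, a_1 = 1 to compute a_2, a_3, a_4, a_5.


Substitute y = sum_n a_n x^n.
y''(x) has coefficient (n+2)(n+1) a_{n+2} at x^n;
x y'(x) has coefficient n a_n at x^n (shift);
5 y(x) has coefficient 5 a_n at x^n.
Matching x^n: (n+2)(n+1) a_{n+2} + (n + 5) a_n = 0.
Thus a_{n+2} = (-n - 5) / ((n+1)(n+2)) * a_n.

Check with a_0 = 1, a_1 = 1 (apply the recurrence for n = 0, 1, 2, 3): a_0 = 1, a_1 = 1, a_2 = -5/2, a_3 = -1, a_4 = 35/24, a_5 = 2/5.

a_(n+2) = (-n - 5) / ((n+1)(n+2)) * a_n; check: a_0 = 1, a_1 = 1, a_2 = -5/2, a_3 = -1, a_4 = 35/24, a_5 = 2/5


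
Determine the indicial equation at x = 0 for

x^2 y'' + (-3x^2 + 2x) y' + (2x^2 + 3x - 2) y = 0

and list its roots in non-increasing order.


Divide by x^2 to reach normal form y'' + P_1(x) y' + P_2(x) y = 0 with P_1(x) = -3 + 2/x and P_2(x) = 2 + 3/x - 2/x^2.
x = 0 is a singular point because the y'-coefficient -3 + 2/x has a pole at x = 0 and the y-coefficient 2 + 3/x - 2/x^2 has a pole at x = 0.
It is a regular singular point because x P_1(x) = p(x) = 2 - 3x and x^2 P_2(x) = q(x) = 2x^2 + 3x - 2 are polynomials, hence analytic at x = 0.
p(0) = 2,  q(0) = -2.
Indicial equation: r(r-1) + p(0) r + q(0) = 0, i.e. r^2 + (p(0) - 1) r + q(0) = 0, i.e. r^2 + 1 r - 2 = 0.
Discriminant: (1)^2 - 4(-2) = 9, so r = (-1 ± 3)/2.
Solving: r_1 = 1, r_2 = -2.

indicial: r^2 + 1 r - 2 = 0; roots r_1 = 1, r_2 = -2


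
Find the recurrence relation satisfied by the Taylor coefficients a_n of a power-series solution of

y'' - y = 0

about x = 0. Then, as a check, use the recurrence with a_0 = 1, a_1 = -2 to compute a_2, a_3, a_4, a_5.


Substitute y = sum_n a_n x^n into y'' + (const) y = 0.
y''(x) = sum_{n>=0} (n+2)(n+1) a_{n+2} x^n.
The ODE becomes sum_n [(n+2)(n+1) a_{n+2} - 1 a_n] x^n = 0.
Setting each coefficient to zero gives the recurrence:
  (n+2)(n+1) a_{n+2} - 1 a_n = 0,
  a_{n+2} = 1 / ((n+1)(n+2)) a_n.

Check with a_0 = 1, a_1 = -2 (apply the recurrence for n = 0, 1, 2, 3): a_0 = 1, a_1 = -2, a_2 = 1/2, a_3 = -1/3, a_4 = 1/24, a_5 = -1/60.

a_{n+2} = 1/((n+1)(n+2)) * a_n; check: a_0 = 1, a_1 = -2, a_2 = 1/2, a_3 = -1/3, a_4 = 1/24, a_5 = -1/60


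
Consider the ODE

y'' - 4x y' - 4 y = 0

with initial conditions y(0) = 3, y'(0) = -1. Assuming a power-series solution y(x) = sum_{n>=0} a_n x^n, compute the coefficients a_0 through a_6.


Ansatz: y(x) = sum_{n>=0} a_n x^n, so y'(x) = sum_{n>=1} n a_n x^(n-1) and y''(x) = sum_{n>=2} n(n-1) a_n x^(n-2).
Substitute into P(x) y'' + Q(x) y' + R(x) y = 0 with P(x) = 1, Q(x) = -4x, R(x) = -4, and match powers of x.
Initial conditions: a_0 = 3, a_1 = -1.
Setting the coefficient of each power of x to zero and solving order by order (substituting the coefficients already found):
  x^0: 2 a_2 - 4 a_0 = 0  ->  2 a_2 = 4 a_0 = 12  ->  a_2 = 6
  x^1: 6 a_3 - 8 a_1 = 0  ->  6 a_3 = 8 a_1 = -8  ->  a_3 = -4/3
  x^2: 12 a_4 - 12 a_2 = 0  ->  12 a_4 = 12 a_2 = 72  ->  a_4 = 6
  x^3: 20 a_5 - 16 a_3 = 0  ->  20 a_5 = 16 a_3 = -64/3  ->  a_5 = -16/15
  x^4: 30 a_6 - 20 a_4 = 0  ->  30 a_6 = 20 a_4 = 120  ->  a_6 = 4
Truncated series: y(x) = 3 - x + 6 x^2 - (4/3) x^3 + 6 x^4 - (16/15) x^5 + 4 x^6 + O(x^7).

a_0 = 3; a_1 = -1; a_2 = 6; a_3 = -4/3; a_4 = 6; a_5 = -16/15; a_6 = 4


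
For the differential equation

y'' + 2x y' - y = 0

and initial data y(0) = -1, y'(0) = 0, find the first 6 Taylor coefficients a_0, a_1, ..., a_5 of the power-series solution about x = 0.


Ansatz: y(x) = sum_{n>=0} a_n x^n, so y'(x) = sum_{n>=1} n a_n x^(n-1) and y''(x) = sum_{n>=2} n(n-1) a_n x^(n-2).
Substitute into P(x) y'' + Q(x) y' + R(x) y = 0 with P(x) = 1, Q(x) = 2x, R(x) = -1, and match powers of x.
Initial conditions: a_0 = -1, a_1 = 0.
Setting the coefficient of each power of x to zero and solving order by order (substituting the coefficients already found):
  x^0: 2 a_2 - a_0 = 0  ->  2 a_2 = a_0 = -1  ->  a_2 = -1/2
  x^1: 6 a_3 + a_1 = 0  ->  6 a_3 = -a_1 = 0  ->  a_3 = 0
  x^2: 12 a_4 + 3 a_2 = 0  ->  12 a_4 = -3 a_2 = 3/2  ->  a_4 = 1/8
  x^3: 20 a_5 + 5 a_3 = 0  ->  20 a_5 = -5 a_3 = 0  ->  a_5 = 0
Truncated series: y(x) = -1 - (1/2) x^2 + (1/8) x^4 + O(x^6).

a_0 = -1; a_1 = 0; a_2 = -1/2; a_3 = 0; a_4 = 1/8; a_5 = 0


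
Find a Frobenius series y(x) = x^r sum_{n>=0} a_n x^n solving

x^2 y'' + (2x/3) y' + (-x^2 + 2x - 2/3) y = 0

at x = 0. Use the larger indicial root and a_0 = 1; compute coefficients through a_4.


Write in Frobenius form y'' + (p(x)/x) y' + (q(x)/x^2) y = 0:
  p(x) = 2/3,  q(x) = -x^2 + 2x - 2/3.
Indicial equation: r(r-1) + (2/3) r + (-2/3) = 0 -> roots r_1 = 1, r_2 = -2/3.
Take r = r_1 = 1. Let y(x) = x^r sum_{n>=0} a_n x^n with a_0 = 1.
Substitute y = x^r sum a_n x^n and match x^{r+n}. The recurrence is
  D(n) a_n + 2 a_{n-1} - 1 a_{n-2} = 0,  where D(n) = (r+n)(r+n-1) + (2/3)(r+n) + (-2/3).
  a_n = [-2 a_{n-1} + 1 a_{n-2}] / D(n).
Since the indicial polynomial factors as (r - r_1)(r - r_2), D(n) = (r_1 + n - r_1)(r_1 + n - r_2) = n(n + 5/3).
Evaluating step by step (a_0 = 1):
  n = 1: D(1) = 1(1 + 5/3) = 8/3; numerator = -2(1) = -2; a_1 = (-2)/(8/3) = -3/4
  n = 2: D(2) = 2(2 + 5/3) = 22/3; numerator = -2(-3/4) + 1(1) = 5/2; a_2 = (5/2)/(22/3) = 15/44
  n = 3: D(3) = 3(3 + 5/3) = 14; numerator = -2(15/44) + 1(-3/4) = -63/44; a_3 = (-63/44)/(14) = -9/88
  n = 4: D(4) = 4(4 + 5/3) = 68/3; numerator = -2(-9/88) + 1(15/44) = 6/11; a_4 = (6/11)/(68/3) = 9/374

r = 1; a_0 = 1; a_1 = -3/4; a_2 = 15/44; a_3 = -9/88; a_4 = 9/374


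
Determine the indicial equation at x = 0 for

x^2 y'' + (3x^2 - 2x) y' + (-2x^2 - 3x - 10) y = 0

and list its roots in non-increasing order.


Divide by x^2 to reach normal form y'' + P_1(x) y' + P_2(x) y = 0 with P_1(x) = 3 - 2/x and P_2(x) = -2 - 3/x - 10/x^2.
x = 0 is a singular point because the y'-coefficient 3 - 2/x has a pole at x = 0 and the y-coefficient -2 - 3/x - 10/x^2 has a pole at x = 0.
It is a regular singular point because x P_1(x) = p(x) = 3x - 2 and x^2 P_2(x) = q(x) = -2x^2 - 3x - 10 are polynomials, hence analytic at x = 0.
p(0) = -2,  q(0) = -10.
Indicial equation: r(r-1) + p(0) r + q(0) = 0, i.e. r^2 + (p(0) - 1) r + q(0) = 0, i.e. r^2 - 3 r - 10 = 0.
Discriminant: (-3)^2 - 4(-10) = 49, so r = (3 ± 7)/2.
Solving: r_1 = 5, r_2 = -2.

indicial: r^2 - 3 r - 10 = 0; roots r_1 = 5, r_2 = -2


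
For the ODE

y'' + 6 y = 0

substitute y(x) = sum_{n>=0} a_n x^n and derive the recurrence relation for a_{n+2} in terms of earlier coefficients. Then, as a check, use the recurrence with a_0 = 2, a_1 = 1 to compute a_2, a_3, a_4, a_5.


Substitute y = sum_n a_n x^n into y'' + (const) y = 0.
y''(x) = sum_{n>=0} (n+2)(n+1) a_{n+2} x^n.
The ODE becomes sum_n [(n+2)(n+1) a_{n+2} + 6 a_n] x^n = 0.
Setting each coefficient to zero gives the recurrence:
  (n+2)(n+1) a_{n+2} + 6 a_n = 0,
  a_{n+2} = -6 / ((n+1)(n+2)) a_n.

Check with a_0 = 2, a_1 = 1 (apply the recurrence for n = 0, 1, 2, 3): a_0 = 2, a_1 = 1, a_2 = -6, a_3 = -1, a_4 = 3, a_5 = 3/10.

a_{n+2} = -6/((n+1)(n+2)) * a_n; check: a_0 = 2, a_1 = 1, a_2 = -6, a_3 = -1, a_4 = 3, a_5 = 3/10


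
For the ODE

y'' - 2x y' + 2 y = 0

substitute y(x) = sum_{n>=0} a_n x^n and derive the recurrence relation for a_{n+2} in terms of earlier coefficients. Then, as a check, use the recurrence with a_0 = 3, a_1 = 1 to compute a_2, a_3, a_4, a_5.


Substitute y = sum_n a_n x^n.
y''(x) has coefficient (n+2)(n+1) a_{n+2} at x^n;
-2 x y'(x) has coefficient -2 n a_n at x^n (shift);
2 y(x) has coefficient 2 a_n at x^n.
Matching x^n: (n+2)(n+1) a_{n+2} + (-2n + 2) a_n = 0.
Thus a_{n+2} = (2n - 2) / ((n+1)(n+2)) * a_n.

Check with a_0 = 3, a_1 = 1 (apply the recurrence for n = 0, 1, 2, 3): a_0 = 3, a_1 = 1, a_2 = -3, a_3 = 0, a_4 = -1/2, a_5 = 0.

a_(n+2) = (2n - 2) / ((n+1)(n+2)) * a_n; check: a_0 = 3, a_1 = 1, a_2 = -3, a_3 = 0, a_4 = -1/2, a_5 = 0


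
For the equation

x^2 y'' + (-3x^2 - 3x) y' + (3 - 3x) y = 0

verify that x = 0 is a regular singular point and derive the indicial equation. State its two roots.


Divide by x^2 to reach normal form y'' + P_1(x) y' + P_2(x) y = 0 with P_1(x) = -3 - 3/x and P_2(x) = -3/x + 3/x^2.
x = 0 is a singular point because the y'-coefficient -3 - 3/x has a pole at x = 0 and the y-coefficient -3/x + 3/x^2 has a pole at x = 0.
It is a regular singular point because x P_1(x) = p(x) = -3x - 3 and x^2 P_2(x) = q(x) = 3 - 3x are polynomials, hence analytic at x = 0.
p(0) = -3,  q(0) = 3.
Indicial equation: r(r-1) + p(0) r + q(0) = 0, i.e. r^2 + (p(0) - 1) r + q(0) = 0, i.e. r^2 - 4 r + 3 = 0.
Discriminant: (-4)^2 - 4(3) = 4, so r = (4 ± 2)/2.
Solving: r_1 = 3, r_2 = 1.

indicial: r^2 - 4 r + 3 = 0; roots r_1 = 3, r_2 = 1


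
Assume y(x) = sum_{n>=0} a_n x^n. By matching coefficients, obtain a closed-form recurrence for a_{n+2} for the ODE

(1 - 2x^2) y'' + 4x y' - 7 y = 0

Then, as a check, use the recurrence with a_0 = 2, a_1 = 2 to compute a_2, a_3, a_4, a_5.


Substitute y = sum_n a_n x^n.
(1 - 2 x^2) y'' contributes (n+2)(n+1) a_{n+2} - 2 n(n-1) a_n at x^n.
4 x y'(x) contributes 4 n a_n at x^n.
-7 y(x) contributes -7 a_n at x^n.
Matching x^n: (n+2)(n+1) a_{n+2} + (-2 n(n-1) + 4 n - 7) a_n = 0.
Thus a_{n+2} = (2 n(n-1) - 4 n + 7) / ((n+1)(n+2)) * a_n.

Check with a_0 = 2, a_1 = 2 (apply the recurrence for n = 0, 1, 2, 3): a_0 = 2, a_1 = 2, a_2 = 7, a_3 = 1, a_4 = 7/4, a_5 = 7/20.

a_(n+2) = (2 n(n-1) - 4 n + 7) / ((n+1)(n+2)) * a_n; check: a_0 = 2, a_1 = 2, a_2 = 7, a_3 = 1, a_4 = 7/4, a_5 = 7/20


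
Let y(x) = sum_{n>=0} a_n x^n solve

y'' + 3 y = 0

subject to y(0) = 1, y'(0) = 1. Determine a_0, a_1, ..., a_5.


Ansatz: y(x) = sum_{n>=0} a_n x^n, so y'(x) = sum_{n>=1} n a_n x^(n-1) and y''(x) = sum_{n>=2} n(n-1) a_n x^(n-2).
Substitute into P(x) y'' + Q(x) y' + R(x) y = 0 with P(x) = 1, Q(x) = 0, R(x) = 3, and match powers of x.
Initial conditions: a_0 = 1, a_1 = 1.
Setting the coefficient of each power of x to zero and solving order by order (substituting the coefficients already found):
  x^0: 2 a_2 + 3 a_0 = 0  ->  2 a_2 = -3 a_0 = -3  ->  a_2 = -3/2
  x^1: 6 a_3 + 3 a_1 = 0  ->  6 a_3 = -3 a_1 = -3  ->  a_3 = -1/2
  x^2: 12 a_4 + 3 a_2 = 0  ->  12 a_4 = -3 a_2 = 9/2  ->  a_4 = 3/8
  x^3: 20 a_5 + 3 a_3 = 0  ->  20 a_5 = -3 a_3 = 3/2  ->  a_5 = 3/40
Truncated series: y(x) = 1 + x - (3/2) x^2 - (1/2) x^3 + (3/8) x^4 + (3/40) x^5 + O(x^6).

a_0 = 1; a_1 = 1; a_2 = -3/2; a_3 = -1/2; a_4 = 3/8; a_5 = 3/40


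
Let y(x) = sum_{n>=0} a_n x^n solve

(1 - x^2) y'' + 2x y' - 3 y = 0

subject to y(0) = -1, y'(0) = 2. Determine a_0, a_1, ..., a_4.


Ansatz: y(x) = sum_{n>=0} a_n x^n, so y'(x) = sum_{n>=1} n a_n x^(n-1) and y''(x) = sum_{n>=2} n(n-1) a_n x^(n-2).
Substitute into P(x) y'' + Q(x) y' + R(x) y = 0 with P(x) = 1 - x^2, Q(x) = 2x, R(x) = -3, and match powers of x.
Initial conditions: a_0 = -1, a_1 = 2.
Setting the coefficient of each power of x to zero and solving order by order (substituting the coefficients already found):
  x^0: 2 a_2 - 3 a_0 = 0  ->  2 a_2 = 3 a_0 = -3  ->  a_2 = -3/2
  x^1: 6 a_3 - a_1 = 0  ->  6 a_3 = a_1 = 2  ->  a_3 = 1/3
  x^2: 12 a_4 - a_2 = 0  ->  12 a_4 = a_2 = -3/2  ->  a_4 = -1/8
Truncated series: y(x) = -1 + 2 x - (3/2) x^2 + (1/3) x^3 - (1/8) x^4 + O(x^5).

a_0 = -1; a_1 = 2; a_2 = -3/2; a_3 = 1/3; a_4 = -1/8


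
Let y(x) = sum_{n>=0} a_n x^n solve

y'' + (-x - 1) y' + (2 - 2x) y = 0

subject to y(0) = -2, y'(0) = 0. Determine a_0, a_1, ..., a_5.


Ansatz: y(x) = sum_{n>=0} a_n x^n, so y'(x) = sum_{n>=1} n a_n x^(n-1) and y''(x) = sum_{n>=2} n(n-1) a_n x^(n-2).
Substitute into P(x) y'' + Q(x) y' + R(x) y = 0 with P(x) = 1, Q(x) = -x - 1, R(x) = 2 - 2x, and match powers of x.
Initial conditions: a_0 = -2, a_1 = 0.
Setting the coefficient of each power of x to zero and solving order by order (substituting the coefficients already found):
  x^0: 2 a_2 - a_1 + 2 a_0 = 0  ->  2 a_2 = a_1 - 2 a_0 = 4  ->  a_2 = 2
  x^1: 6 a_3 - 2 a_2 + a_1 - 2 a_0 = 0  ->  6 a_3 = 2 a_2 - a_1 + 2 a_0 = 0  ->  a_3 = 0
  x^2: 12 a_4 - 3 a_3 - 2 a_1 = 0  ->  12 a_4 = 3 a_3 + 2 a_1 = 0  ->  a_4 = 0
  x^3: 20 a_5 - 4 a_4 - a_3 - 2 a_2 = 0  ->  20 a_5 = 4 a_4 + a_3 + 2 a_2 = 4  ->  a_5 = 1/5
Truncated series: y(x) = -2 + 2 x^2 + (1/5) x^5 + O(x^6).

a_0 = -2; a_1 = 0; a_2 = 2; a_3 = 0; a_4 = 0; a_5 = 1/5


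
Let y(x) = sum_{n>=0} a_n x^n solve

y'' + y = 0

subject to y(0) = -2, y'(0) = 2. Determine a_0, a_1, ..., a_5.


Ansatz: y(x) = sum_{n>=0} a_n x^n, so y'(x) = sum_{n>=1} n a_n x^(n-1) and y''(x) = sum_{n>=2} n(n-1) a_n x^(n-2).
Substitute into P(x) y'' + Q(x) y' + R(x) y = 0 with P(x) = 1, Q(x) = 0, R(x) = 1, and match powers of x.
Initial conditions: a_0 = -2, a_1 = 2.
Setting the coefficient of each power of x to zero and solving order by order (substituting the coefficients already found):
  x^0: 2 a_2 + a_0 = 0  ->  2 a_2 = -a_0 = 2  ->  a_2 = 1
  x^1: 6 a_3 + a_1 = 0  ->  6 a_3 = -a_1 = -2  ->  a_3 = -1/3
  x^2: 12 a_4 + a_2 = 0  ->  12 a_4 = -a_2 = -1  ->  a_4 = -1/12
  x^3: 20 a_5 + a_3 = 0  ->  20 a_5 = -a_3 = 1/3  ->  a_5 = 1/60
Truncated series: y(x) = -2 + 2 x + x^2 - (1/3) x^3 - (1/12) x^4 + (1/60) x^5 + O(x^6).

a_0 = -2; a_1 = 2; a_2 = 1; a_3 = -1/3; a_4 = -1/12; a_5 = 1/60


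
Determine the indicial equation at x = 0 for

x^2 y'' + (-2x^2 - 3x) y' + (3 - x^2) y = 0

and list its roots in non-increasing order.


Divide by x^2 to reach normal form y'' + P_1(x) y' + P_2(x) y = 0 with P_1(x) = -2 - 3/x and P_2(x) = -1 + 3/x^2.
x = 0 is a singular point because the y'-coefficient -2 - 3/x has a pole at x = 0 and the y-coefficient -1 + 3/x^2 has a pole at x = 0.
It is a regular singular point because x P_1(x) = p(x) = -2x - 3 and x^2 P_2(x) = q(x) = 3 - x^2 are polynomials, hence analytic at x = 0.
p(0) = -3,  q(0) = 3.
Indicial equation: r(r-1) + p(0) r + q(0) = 0, i.e. r^2 + (p(0) - 1) r + q(0) = 0, i.e. r^2 - 4 r + 3 = 0.
Discriminant: (-4)^2 - 4(3) = 4, so r = (4 ± 2)/2.
Solving: r_1 = 3, r_2 = 1.

indicial: r^2 - 4 r + 3 = 0; roots r_1 = 3, r_2 = 1


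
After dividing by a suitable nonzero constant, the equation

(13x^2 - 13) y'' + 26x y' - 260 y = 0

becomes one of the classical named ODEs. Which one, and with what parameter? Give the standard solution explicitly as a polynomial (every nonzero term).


All three coefficients share the factor -13; dividing through by -13 gives  (1 - x^2) y'' - 2x y' + 20 y = 0.
This matches the Legendre equation (1 - x^2) y'' - 2x y' + n(n+1) y = 0 (note the -2x y' term) with n(n+1) = 20, so n = 4; the polynomial solution is P_4(x).
With y = sum_k a_k x^k, matching x^k gives (k+2)(k+1) a_{k+2} = [k(k+1) - n(n+1)] a_k = (k - 4)(k + 5) a_k. The right side vanishes at k = 4, so the series with the parity of 4 terminates at degree 4.
Standard normalization (P_n(1) = 1): leading coefficient (2n)!/(2^n (n!)^2) = 40320/(16*576) = 35/8, so a_4 = 35/8. Work downward with a_k = (k+1)(k+2) a_{k+2} / ((k - 4)(k + 5)):
  a_2 = (3)(4)(35/8) / ((2 - 4)(2 + 5)) = (105/2)/(-14) = -15/4
  a_0 = (1)(2)(-15/4) / ((0 - 4)(0 + 5)) = (-15/2)/(-20) = 3/8
Hence P_4(x) = 35 x^4/8 - 15 x^2/4 + 3/8.

P_4(x); series = 35 x^4/8 - 15 x^2/4 + 3/8


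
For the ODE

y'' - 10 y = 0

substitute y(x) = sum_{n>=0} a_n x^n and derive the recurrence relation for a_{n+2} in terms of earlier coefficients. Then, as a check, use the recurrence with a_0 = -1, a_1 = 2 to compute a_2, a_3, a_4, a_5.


Substitute y = sum_n a_n x^n into y'' + (const) y = 0.
y''(x) = sum_{n>=0} (n+2)(n+1) a_{n+2} x^n.
The ODE becomes sum_n [(n+2)(n+1) a_{n+2} - 10 a_n] x^n = 0.
Setting each coefficient to zero gives the recurrence:
  (n+2)(n+1) a_{n+2} - 10 a_n = 0,
  a_{n+2} = 10 / ((n+1)(n+2)) a_n.

Check with a_0 = -1, a_1 = 2 (apply the recurrence for n = 0, 1, 2, 3): a_0 = -1, a_1 = 2, a_2 = -5, a_3 = 10/3, a_4 = -25/6, a_5 = 5/3.

a_{n+2} = 10/((n+1)(n+2)) * a_n; check: a_0 = -1, a_1 = 2, a_2 = -5, a_3 = 10/3, a_4 = -25/6, a_5 = 5/3


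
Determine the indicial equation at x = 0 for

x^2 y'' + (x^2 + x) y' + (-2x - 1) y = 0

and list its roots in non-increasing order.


Divide by x^2 to reach normal form y'' + P_1(x) y' + P_2(x) y = 0 with P_1(x) = 1 + 1/x and P_2(x) = -2/x - 1/x^2.
x = 0 is a singular point because the y'-coefficient 1 + 1/x has a pole at x = 0 and the y-coefficient -2/x - 1/x^2 has a pole at x = 0.
It is a regular singular point because x P_1(x) = p(x) = x + 1 and x^2 P_2(x) = q(x) = -2x - 1 are polynomials, hence analytic at x = 0.
p(0) = 1,  q(0) = -1.
Indicial equation: r(r-1) + p(0) r + q(0) = 0, i.e. r^2 + (p(0) - 1) r + q(0) = 0, i.e. r^2 - 1 = 0.
Discriminant: (0)^2 - 4(-1) = 4, so r = (0 ± 2)/2.
Solving: r_1 = 1, r_2 = -1.

indicial: r^2 - 1 = 0; roots r_1 = 1, r_2 = -1


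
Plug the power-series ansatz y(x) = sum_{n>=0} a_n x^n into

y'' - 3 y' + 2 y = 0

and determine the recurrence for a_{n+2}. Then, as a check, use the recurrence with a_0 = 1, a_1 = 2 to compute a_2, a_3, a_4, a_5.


Substitute y = sum_n a_n x^n.
y''(x) has coefficient (n+2)(n+1) a_{n+2} at x^n;
-3 y'(x) has coefficient -3 (n+1) a_{n+1} at x^n;
2 y(x) has coefficient 2 a_n at x^n.
Matching x^n: (n+2)(n+1) a_{n+2} - 3 (n+1) a_{n+1} + 2 a_n = 0.
Thus a_{n+2} = [3 (n+1) a_{n+1} - 2 a_n] / ((n+1)(n+2)).

Check with a_0 = 1, a_1 = 2 (apply the recurrence for n = 0, 1, 2, 3): a_0 = 1, a_1 = 2, a_2 = 2, a_3 = 4/3, a_4 = 2/3, a_5 = 4/15.

a_(n+2) = [3 (n+1) a_(n+1) - 2 a_n] / ((n+1)(n+2)); check: a_0 = 1, a_1 = 2, a_2 = 2, a_3 = 4/3, a_4 = 2/3, a_5 = 4/15


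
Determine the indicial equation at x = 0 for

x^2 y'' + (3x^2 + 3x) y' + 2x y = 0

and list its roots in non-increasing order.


Divide by x^2 to reach normal form y'' + P_1(x) y' + P_2(x) y = 0 with P_1(x) = 3 + 3/x and P_2(x) = 2/x.
x = 0 is a singular point because the y'-coefficient 3 + 3/x has a pole at x = 0 and the y-coefficient 2/x has a pole at x = 0.
It is a regular singular point because x P_1(x) = p(x) = 3x + 3 and x^2 P_2(x) = q(x) = 2x are polynomials, hence analytic at x = 0.
p(0) = 3,  q(0) = 0.
Indicial equation: r(r-1) + p(0) r + q(0) = 0, i.e. r^2 + (p(0) - 1) r + q(0) = 0, i.e. r^2 + 2 r = 0.
Discriminant: (2)^2 - 4(0) = 4, so r = (-2 ± 2)/2.
Solving: r_1 = 0, r_2 = -2.

indicial: r^2 + 2 r = 0; roots r_1 = 0, r_2 = -2


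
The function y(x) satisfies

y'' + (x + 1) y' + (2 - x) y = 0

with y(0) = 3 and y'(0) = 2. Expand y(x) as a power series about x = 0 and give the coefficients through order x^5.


Ansatz: y(x) = sum_{n>=0} a_n x^n, so y'(x) = sum_{n>=1} n a_n x^(n-1) and y''(x) = sum_{n>=2} n(n-1) a_n x^(n-2).
Substitute into P(x) y'' + Q(x) y' + R(x) y = 0 with P(x) = 1, Q(x) = x + 1, R(x) = 2 - x, and match powers of x.
Initial conditions: a_0 = 3, a_1 = 2.
Setting the coefficient of each power of x to zero and solving order by order (substituting the coefficients already found):
  x^0: 2 a_2 + a_1 + 2 a_0 = 0  ->  2 a_2 = -a_1 - 2 a_0 = -8  ->  a_2 = -4
  x^1: 6 a_3 + 2 a_2 + 3 a_1 - a_0 = 0  ->  6 a_3 = -2 a_2 - 3 a_1 + a_0 = 5  ->  a_3 = 5/6
  x^2: 12 a_4 + 3 a_3 + 4 a_2 - a_1 = 0  ->  12 a_4 = -3 a_3 - 4 a_2 + a_1 = 31/2  ->  a_4 = 31/24
  x^3: 20 a_5 + 4 a_4 + 5 a_3 - a_2 = 0  ->  20 a_5 = -4 a_4 - 5 a_3 + a_2 = -40/3  ->  a_5 = -2/3
Truncated series: y(x) = 3 + 2 x - 4 x^2 + (5/6) x^3 + (31/24) x^4 - (2/3) x^5 + O(x^6).

a_0 = 3; a_1 = 2; a_2 = -4; a_3 = 5/6; a_4 = 31/24; a_5 = -2/3


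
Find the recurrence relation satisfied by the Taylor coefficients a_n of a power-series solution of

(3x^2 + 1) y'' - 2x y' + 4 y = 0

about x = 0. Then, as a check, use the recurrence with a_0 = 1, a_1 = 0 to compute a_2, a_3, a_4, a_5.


Substitute y = sum_n a_n x^n.
(1 + 3 x^2) y'' contributes (n+2)(n+1) a_{n+2} + 3 n(n-1) a_n at x^n.
-2 x y'(x) contributes -2 n a_n at x^n.
4 y(x) contributes 4 a_n at x^n.
Matching x^n: (n+2)(n+1) a_{n+2} + (3 n(n-1) - 2 n + 4) a_n = 0.
Thus a_{n+2} = (-3 n(n-1) + 2 n - 4) / ((n+1)(n+2)) * a_n.

Check with a_0 = 1, a_1 = 0 (apply the recurrence for n = 0, 1, 2, 3): a_0 = 1, a_1 = 0, a_2 = -2, a_3 = 0, a_4 = 1, a_5 = 0.

a_(n+2) = (-3 n(n-1) + 2 n - 4) / ((n+1)(n+2)) * a_n; check: a_0 = 1, a_1 = 0, a_2 = -2, a_3 = 0, a_4 = 1, a_5 = 0


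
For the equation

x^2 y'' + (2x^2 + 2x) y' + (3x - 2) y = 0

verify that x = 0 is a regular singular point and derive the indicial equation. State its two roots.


Divide by x^2 to reach normal form y'' + P_1(x) y' + P_2(x) y = 0 with P_1(x) = 2 + 2/x and P_2(x) = 3/x - 2/x^2.
x = 0 is a singular point because the y'-coefficient 2 + 2/x has a pole at x = 0 and the y-coefficient 3/x - 2/x^2 has a pole at x = 0.
It is a regular singular point because x P_1(x) = p(x) = 2x + 2 and x^2 P_2(x) = q(x) = 3x - 2 are polynomials, hence analytic at x = 0.
p(0) = 2,  q(0) = -2.
Indicial equation: r(r-1) + p(0) r + q(0) = 0, i.e. r^2 + (p(0) - 1) r + q(0) = 0, i.e. r^2 + 1 r - 2 = 0.
Discriminant: (1)^2 - 4(-2) = 9, so r = (-1 ± 3)/2.
Solving: r_1 = 1, r_2 = -2.

indicial: r^2 + 1 r - 2 = 0; roots r_1 = 1, r_2 = -2


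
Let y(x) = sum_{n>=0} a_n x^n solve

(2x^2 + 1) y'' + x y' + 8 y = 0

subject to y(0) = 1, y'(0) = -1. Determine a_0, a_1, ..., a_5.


Ansatz: y(x) = sum_{n>=0} a_n x^n, so y'(x) = sum_{n>=1} n a_n x^(n-1) and y''(x) = sum_{n>=2} n(n-1) a_n x^(n-2).
Substitute into P(x) y'' + Q(x) y' + R(x) y = 0 with P(x) = 2x^2 + 1, Q(x) = x, R(x) = 8, and match powers of x.
Initial conditions: a_0 = 1, a_1 = -1.
Setting the coefficient of each power of x to zero and solving order by order (substituting the coefficients already found):
  x^0: 2 a_2 + 8 a_0 = 0  ->  2 a_2 = -8 a_0 = -8  ->  a_2 = -4
  x^1: 6 a_3 + 9 a_1 = 0  ->  6 a_3 = -9 a_1 = 9  ->  a_3 = 3/2
  x^2: 12 a_4 + 14 a_2 = 0  ->  12 a_4 = -14 a_2 = 56  ->  a_4 = 14/3
  x^3: 20 a_5 + 23 a_3 = 0  ->  20 a_5 = -23 a_3 = -69/2  ->  a_5 = -69/40
Truncated series: y(x) = 1 - x - 4 x^2 + (3/2) x^3 + (14/3) x^4 - (69/40) x^5 + O(x^6).

a_0 = 1; a_1 = -1; a_2 = -4; a_3 = 3/2; a_4 = 14/3; a_5 = -69/40


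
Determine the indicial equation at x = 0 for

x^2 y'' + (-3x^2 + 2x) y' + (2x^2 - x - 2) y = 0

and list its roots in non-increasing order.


Divide by x^2 to reach normal form y'' + P_1(x) y' + P_2(x) y = 0 with P_1(x) = -3 + 2/x and P_2(x) = 2 - 1/x - 2/x^2.
x = 0 is a singular point because the y'-coefficient -3 + 2/x has a pole at x = 0 and the y-coefficient 2 - 1/x - 2/x^2 has a pole at x = 0.
It is a regular singular point because x P_1(x) = p(x) = 2 - 3x and x^2 P_2(x) = q(x) = 2x^2 - x - 2 are polynomials, hence analytic at x = 0.
p(0) = 2,  q(0) = -2.
Indicial equation: r(r-1) + p(0) r + q(0) = 0, i.e. r^2 + (p(0) - 1) r + q(0) = 0, i.e. r^2 + 1 r - 2 = 0.
Discriminant: (1)^2 - 4(-2) = 9, so r = (-1 ± 3)/2.
Solving: r_1 = 1, r_2 = -2.

indicial: r^2 + 1 r - 2 = 0; roots r_1 = 1, r_2 = -2
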